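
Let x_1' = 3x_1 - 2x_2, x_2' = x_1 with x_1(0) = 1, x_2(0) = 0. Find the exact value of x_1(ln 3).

15

A = [[3,-2],[1,0]]; eigenvalues λ = 1, 2.
Eigenvectors: (-1,-1) for λ=1, (2,1) for λ=2.
From the initial condition, c_1 = 1, c_2 = 1.
x_1(ln 3) = (1)(3^1)(-1) + (1)(3^2)(2) = 15.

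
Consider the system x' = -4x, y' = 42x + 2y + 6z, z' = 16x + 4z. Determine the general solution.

x(t) = K_2e^(-4t), y(t) = K_1e^(2t) - 5K_2e^(-4t) + 3K_3e^(4t), z(t) = -2K_2e^(-4t) + K_3e^(4t)

Coefficient matrix A = [[-4, 0, 0], [42, 2, 6], [16, 0, 4]].
det(A - λI) = 0 gives eigenvalues λ = 2, -4, 4.
For λ=2: eigenvector (0,1,0).
For λ=-4: eigenvector (1,-5,-2).
For λ=4: eigenvector (0,3,1).
General solution: K_1e^(2t)(0,1,0) + K_2e^(-4t)(1,-5,-2) + K_3e^(4t)(0,3,1).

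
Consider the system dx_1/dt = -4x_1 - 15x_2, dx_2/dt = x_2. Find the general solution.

x_1(t) = -c_1e^(-4t) - 3c_2e^(t), x_2(t) = c_2e^(t)

Coefficient matrix A = [[-4, -15], [0, 1]].
Characteristic polynomial det(A - λI) = λ^2 + 3λ - 4 = 0.
Eigenvalues λ = -4, 1.
For λ=-4: (A-λI) row 1 is [0, -15], so an eigenvector is (-1, 0).
For λ=1: (A-λI) row 1 is [-5, -15], so an eigenvector is (-3, 1).
General solution: c_1e^(-4t)(-1,0) + c_2e^(t)(-3,1).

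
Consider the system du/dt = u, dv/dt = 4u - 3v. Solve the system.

u(t) = -K_2e^(t), v(t) = K_1e^(-3t) - K_2e^(t)

Coefficient matrix A = [[1, 0], [4, -3]].
Characteristic polynomial det(A - λI) = λ^2 + 2λ - 3 = 0.
Eigenvalues λ = -3, 1.
For λ=-3: (A-λI) row 1 is [4, 0], so an eigenvector is (0, 1).
For λ=1: (A-λI) row 2 is [4, -4], so an eigenvector is (-1, -1).
General solution: K_1e^(-3t)(0,1) + K_2e^(t)(-1,-1).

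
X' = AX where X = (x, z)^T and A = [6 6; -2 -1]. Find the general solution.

x(t) = -2K_1e^(3t) + 3K_2e^(2t), z(t) = K_1e^(3t) - 2K_2e^(2t)

Coefficient matrix A = [[6, 6], [-2, -1]].
Characteristic polynomial det(A - λI) = λ^2 - 5λ + 6 = 0.
Eigenvalues λ = 3, 2.
For λ=3: (A-λI) row 1 is [3, 6], so an eigenvector is (-2, 1).
For λ=2: (A-λI) row 1 is [4, 6], so an eigenvector is (3, -2).
General solution: K_1e^(3t)(-2,1) + K_2e^(2t)(3,-2).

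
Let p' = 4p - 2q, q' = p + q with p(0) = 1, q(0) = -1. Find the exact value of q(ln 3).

A = [[4,-2],[1,1]]; eigenvalues λ = 3, 2.
Eigenvectors: (-2,-1) for λ=3, (-1,-1) for λ=2.
From the initial condition, c_1 = -2, c_2 = 3.
q(ln 3) = (-2)(3^3)(-1) + (3)(3^2)(-1) = 27.

27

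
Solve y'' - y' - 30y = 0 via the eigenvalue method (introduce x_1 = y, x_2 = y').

Let x_1 = y, x_2 = y'. Then x_1' = x_2 and x_2' = 30x_1 + x_2.
A = [[0,1],[30,1]]; det(A-λI) = λ^2 - λ - 30.
Eigenvalues λ = -5, 6 with eigenvectors (1,-5), (1,6).

y(t) = K_1e^(-5t) + K_2e^(6t)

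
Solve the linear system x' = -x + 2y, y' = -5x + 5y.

Coefficient matrix A = [[-1, 2], [-5, 5]].
Characteristic polynomial det(A - λI) = λ^2 - 4λ + 5 = 0.
Eigenvalues λ = 2 ± i (complex conjugate pair).
For λ=2+i: an eigenvector is (1,2) - i(1,1) = (1 - i, 2 - i).
A real fundamental pair from Re and Im of e^((2+i)t)v: X_1 = e^(2t)(cos(t)·(1,2) + sin(t)·(1,1)), X_2 = e^(2t)(sin(t)·(1,2) - cos(t)·(1,1)).
General solution: K_1X_1 + K_2X_2.

x(t) = K_1e^(2t)sin(t) + K_1e^(2t)cos(t) + K_2e^(2t)sin(t) - K_2e^(2t)cos(t), y(t) = K_1e^(2t)sin(t) + 2K_1e^(2t)cos(t) + 2K_2e^(2t)sin(t) - K_2e^(2t)cos(t)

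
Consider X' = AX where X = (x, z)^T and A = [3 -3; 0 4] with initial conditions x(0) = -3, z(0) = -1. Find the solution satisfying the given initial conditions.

Coefficient matrix A = [[3, -3], [0, 4]].
Characteristic polynomial det(A - λI) = λ^2 - 7λ + 12 = 0.
Eigenvalues λ = 3, 4.
For λ=3: (A-λI) row 1 is [0, -3], so an eigenvector is (1, 0).
For λ=4: (A-λI) row 1 is [-1, -3], so an eigenvector is (3, -1).
General solution: K_1e^(3t)(1,0) + K_2e^(4t)(3,-1).
Applying x(0)=-3, z(0)=-1 gives K_1=-6, K_2=1.

x(t) = 3e^(4t) - 6e^(3t), z(t) = -e^(4t)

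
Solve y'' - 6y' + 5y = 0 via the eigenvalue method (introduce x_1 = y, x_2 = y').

Let x_1 = y, x_2 = y'. Then x_1' = x_2 and x_2' = -5x_1 + 6x_2.
A = [[0,1],[-5,6]]; det(A-λI) = λ^2 - 6λ + 5.
Eigenvalues λ = 5, 1 with eigenvectors (1,5), (1,1).

y(t) = K_1e^(5t) + K_2e^(t)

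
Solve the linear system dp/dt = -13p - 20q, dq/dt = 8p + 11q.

Coefficient matrix A = [[-13, -20], [8, 11]].
Characteristic polynomial det(A - λI) = λ^2 + 2λ + 17 = 0.
Eigenvalues λ = -1 ± 4i (complex conjugate pair).
For λ=-1+4i: an eigenvector is (-1,1) - i(-2,1) = (-1 + 2i, 1 - i).
A real fundamental pair from Re and Im of e^((-1+4i)t)v: X_1 = e^(-t)(cos(4t)·(-1,1) + sin(4t)·(-2,1)), X_2 = e^(-t)(sin(4t)·(-1,1) - cos(4t)·(-2,1)).
General solution: c_1X_1 + c_2X_2.

p(t) = -2c_1e^(-t)sin(4t) - c_1e^(-t)cos(4t) - c_2e^(-t)sin(4t) + 2c_2e^(-t)cos(4t), q(t) = c_1e^(-t)sin(4t) + c_1e^(-t)cos(4t) + c_2e^(-t)sin(4t) - c_2e^(-t)cos(4t)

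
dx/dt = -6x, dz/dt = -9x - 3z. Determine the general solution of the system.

x(t) = -K_2e^(-6t), z(t) = -K_1e^(-3t) - 3K_2e^(-6t)

Coefficient matrix A = [[-6, 0], [-9, -3]].
Characteristic polynomial det(A - λI) = λ^2 + 9λ + 18 = 0.
Eigenvalues λ = -3, -6.
For λ=-3: (A-λI) row 1 is [-3, 0], so an eigenvector is (0, -1).
For λ=-6: (A-λI) row 2 is [-9, 3], so an eigenvector is (-1, -3).
General solution: K_1e^(-3t)(0,-1) + K_2e^(-6t)(-1,-3).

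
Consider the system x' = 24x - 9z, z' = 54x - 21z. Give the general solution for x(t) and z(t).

Coefficient matrix A = [[24, -9], [54, -21]].
Characteristic polynomial det(A - λI) = λ^2 - 3λ - 18 = 0.
Eigenvalues λ = -3, 6.
For λ=-3: (A-λI) row 1 is [27, -9], so an eigenvector is (-1, -3).
For λ=6: (A-λI) row 1 is [18, -9], so an eigenvector is (-1, -2).
General solution: c_1e^(-3t)(-1,-3) + c_2e^(6t)(-1,-2).

x(t) = -c_1e^(-3t) - c_2e^(6t), z(t) = -3c_1e^(-3t) - 2c_2e^(6t)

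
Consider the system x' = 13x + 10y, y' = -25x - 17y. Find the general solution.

x(t) = C_1e^(-2t)sin(5t) - C_1e^(-2t)cos(5t) - C_2e^(-2t)sin(5t) - C_2e^(-2t)cos(5t), y(t) = -C_1e^(-2t)sin(5t) + 2C_1e^(-2t)cos(5t) + 2C_2e^(-2t)sin(5t) + C_2e^(-2t)cos(5t)

Coefficient matrix A = [[13, 10], [-25, -17]].
Characteristic polynomial det(A - λI) = λ^2 + 4λ + 29 = 0.
Eigenvalues λ = -2 ± 5i (complex conjugate pair).
For λ=-2+5i: an eigenvector is (-1,2) - i(1,-1) = (-1 - i, 2 + i).
A real fundamental pair from Re and Im of e^((-2+5i)t)v: X_1 = e^(-2t)(cos(5t)·(-1,2) + sin(5t)·(1,-1)), X_2 = e^(-2t)(sin(5t)·(-1,2) - cos(5t)·(1,-1)).
General solution: C_1X_1 + C_2X_2.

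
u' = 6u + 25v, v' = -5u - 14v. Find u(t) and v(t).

Coefficient matrix A = [[6, 25], [-5, -14]].
Characteristic polynomial det(A - λI) = λ^2 + 8λ + 41 = 0.
Eigenvalues λ = -4 ± 5i (complex conjugate pair).
For λ=-4+5i: an eigenvector is (1,0) - i(2,-1) = (1 - 2i, 0 + i).
A real fundamental pair from Re and Im of e^((-4+5i)t)v: X_1 = e^(-4t)(cos(5t)·(1,0) + sin(5t)·(2,-1)), X_2 = e^(-4t)(sin(5t)·(1,0) - cos(5t)·(2,-1)).
General solution: K_1X_1 + K_2X_2.

u(t) = 2K_1e^(-4t)sin(5t) + K_1e^(-4t)cos(5t) + K_2e^(-4t)sin(5t) - 2K_2e^(-4t)cos(5t), v(t) = -K_1e^(-4t)sin(5t) + K_2e^(-4t)cos(5t)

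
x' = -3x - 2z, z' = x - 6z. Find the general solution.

x(t) = K_1e^(-5t) - 2K_2e^(-4t), z(t) = K_1e^(-5t) - K_2e^(-4t)

Coefficient matrix A = [[-3, -2], [1, -6]].
Characteristic polynomial det(A - λI) = λ^2 + 9λ + 20 = 0.
Eigenvalues λ = -5, -4.
For λ=-5: (A-λI) row 1 is [2, -2], so an eigenvector is (1, 1).
For λ=-4: (A-λI) row 1 is [1, -2], so an eigenvector is (-2, -1).
General solution: K_1e^(-5t)(1,1) + K_2e^(-4t)(-2,-1).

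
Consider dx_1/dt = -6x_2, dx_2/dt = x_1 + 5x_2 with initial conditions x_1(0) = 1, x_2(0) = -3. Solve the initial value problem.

x_1(t) = 16e^(3t) - 15e^(2t), x_2(t) = -8e^(3t) + 5e^(2t)

Coefficient matrix A = [[0, -6], [1, 5]].
Characteristic polynomial det(A - λI) = λ^2 - 5λ + 6 = 0.
Eigenvalues λ = 2, 3.
For λ=2: (A-λI) row 1 is [-2, -6], so an eigenvector is (3, -1).
For λ=3: (A-λI) row 1 is [-3, -6], so an eigenvector is (2, -1).
General solution: K_1e^(2t)(3,-1) + K_2e^(3t)(2,-1).
Applying x_1(0)=1, x_2(0)=-3 gives K_1=-5, K_2=8.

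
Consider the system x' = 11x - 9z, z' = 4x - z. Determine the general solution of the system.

x(t) = -3K_1e^(5t) - 3K_2te^(5t) + K_2e^(5t), z(t) = -2K_1e^(5t) - 2K_2te^(5t) + K_2e^(5t)

Coefficient matrix A = [[11, -9], [4, -1]].
Characteristic polynomial det(A - λI) = λ^2 - 10λ + 25 = 0.
Single eigenvalue λ = 5 with algebraic multiplicity 2.
Eigenvector v = (-3,-2); generalized eigenvector w with (A-λI)w=v is (1,1).
General solution: e^(5t)[K_1·v + K_2·(t·v + w)].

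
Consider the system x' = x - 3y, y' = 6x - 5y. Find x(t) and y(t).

x(t) = -c_1e^(-2t)sin(3t) + c_2e^(-2t)cos(3t), y(t) = -c_1e^(-2t)sin(3t) + c_1e^(-2t)cos(3t) + c_2e^(-2t)sin(3t) + c_2e^(-2t)cos(3t)

Coefficient matrix A = [[1, -3], [6, -5]].
Characteristic polynomial det(A - λI) = λ^2 + 4λ + 13 = 0.
Eigenvalues λ = -2 ± 3i (complex conjugate pair).
For λ=-2+3i: an eigenvector is (0,1) - i(-1,-1) = (0 + i, 1 + i).
A real fundamental pair from Re and Im of e^((-2+3i)t)v: X_1 = e^(-2t)(cos(3t)·(0,1) + sin(3t)·(-1,-1)), X_2 = e^(-2t)(sin(3t)·(0,1) - cos(3t)·(-1,-1)).
General solution: c_1X_1 + c_2X_2.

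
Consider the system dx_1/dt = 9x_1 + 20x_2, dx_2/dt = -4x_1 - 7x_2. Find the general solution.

x_1(t) = -2C_1e^(t)sin(4t) - C_1e^(t)cos(4t) - C_2e^(t)sin(4t) + 2C_2e^(t)cos(4t), x_2(t) = C_1e^(t)sin(4t) - C_2e^(t)cos(4t)

Coefficient matrix A = [[9, 20], [-4, -7]].
Characteristic polynomial det(A - λI) = λ^2 - 2λ + 17 = 0.
Eigenvalues λ = 1 ± 4i (complex conjugate pair).
For λ=1+4i: an eigenvector is (-1,0) - i(-2,1) = (-1 + 2i, 0 - i).
A real fundamental pair from Re and Im of e^((1+4i)t)v: X_1 = e^(t)(cos(4t)·(-1,0) + sin(4t)·(-2,1)), X_2 = e^(t)(sin(4t)·(-1,0) - cos(4t)·(-2,1)).
General solution: C_1X_1 + C_2X_2.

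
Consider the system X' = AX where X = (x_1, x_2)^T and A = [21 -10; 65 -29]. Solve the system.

Coefficient matrix A = [[21, -10], [65, -29]].
Characteristic polynomial det(A - λI) = λ^2 + 8λ + 41 = 0.
Eigenvalues λ = -4 ± 5i (complex conjugate pair).
For λ=-4+5i: an eigenvector is (-1,-3) - i(1,2) = (-1 - i, -3 - 2i).
A real fundamental pair from Re and Im of e^((-4+5i)t)v: X_1 = e^(-4t)(cos(5t)·(-1,-3) + sin(5t)·(1,2)), X_2 = e^(-4t)(sin(5t)·(-1,-3) - cos(5t)·(1,2)).
General solution: C_1X_1 + C_2X_2.

x_1(t) = C_1e^(-4t)sin(5t) - C_1e^(-4t)cos(5t) - C_2e^(-4t)sin(5t) - C_2e^(-4t)cos(5t), x_2(t) = 2C_1e^(-4t)sin(5t) - 3C_1e^(-4t)cos(5t) - 3C_2e^(-4t)sin(5t) - 2C_2e^(-4t)cos(5t)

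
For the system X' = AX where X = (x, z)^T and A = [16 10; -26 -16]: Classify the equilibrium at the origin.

center

A = [[16,10],[-26,-16]]; det(A-λI) = λ^2 + 4.
λ = 0 ± 2i: zero real part.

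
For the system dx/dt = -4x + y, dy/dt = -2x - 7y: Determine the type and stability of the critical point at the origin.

A = [[-4,1],[-2,-7]]; det(A-λI) = λ^2 + 11λ + 30.
λ = -6, -5: both negative.

stable node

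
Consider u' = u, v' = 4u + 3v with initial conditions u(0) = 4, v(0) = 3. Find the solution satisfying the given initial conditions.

Coefficient matrix A = [[1, 0], [4, 3]].
Characteristic polynomial det(A - λI) = λ^2 - 4λ + 3 = 0.
Eigenvalues λ = 3, 1.
For λ=3: (A-λI) row 1 is [-2, 0], so an eigenvector is (0, -1).
For λ=1: (A-λI) row 2 is [4, 2], so an eigenvector is (1, -2).
General solution: C_1e^(3t)(0,-1) + C_2e^(t)(1,-2).
Applying u(0)=4, v(0)=3 gives C_1=-11, C_2=4.

u(t) = 4e^(t), v(t) = 11e^(3t) - 8e^(t)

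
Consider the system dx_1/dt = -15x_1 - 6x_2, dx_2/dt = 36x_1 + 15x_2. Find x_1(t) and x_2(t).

x_1(t) = -c_1e^(-3t) + c_2e^(3t), x_2(t) = 2c_1e^(-3t) - 3c_2e^(3t)

Coefficient matrix A = [[-15, -6], [36, 15]].
Characteristic polynomial det(A - λI) = λ^2 - 9 = 0.
Eigenvalues λ = -3, 3.
For λ=-3: (A-λI) row 1 is [-12, -6], so an eigenvector is (-1, 2).
For λ=3: (A-λI) row 1 is [-18, -6], so an eigenvector is (1, -3).
General solution: c_1e^(-3t)(-1,2) + c_2e^(3t)(1,-3).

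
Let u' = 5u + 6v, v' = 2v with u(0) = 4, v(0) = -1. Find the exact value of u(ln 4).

A = [[5,6],[0,2]]; eigenvalues λ = 5, 2.
Eigenvectors: (-1,0) for λ=5, (2,-1) for λ=2.
From the initial condition, c_1 = -2, c_2 = 1.
u(ln 4) = (-2)(4^5)(-1) + (1)(4^2)(2) = 2080.

2080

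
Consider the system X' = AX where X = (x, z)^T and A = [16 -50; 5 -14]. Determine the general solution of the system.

x(t) = -3K_1e^(t)sin(5t) - K_1e^(t)cos(5t) - K_2e^(t)sin(5t) + 3K_2e^(t)cos(5t), z(t) = -K_1e^(t)sin(5t) + K_2e^(t)cos(5t)

Coefficient matrix A = [[16, -50], [5, -14]].
Characteristic polynomial det(A - λI) = λ^2 - 2λ + 26 = 0.
Eigenvalues λ = 1 ± 5i (complex conjugate pair).
For λ=1+5i: an eigenvector is (-1,0) - i(-3,-1) = (-1 + 3i, 0 + i).
A real fundamental pair from Re and Im of e^((1+5i)t)v: X_1 = e^(t)(cos(5t)·(-1,0) + sin(5t)·(-3,-1)), X_2 = e^(t)(sin(5t)·(-1,0) - cos(5t)·(-3,-1)).
General solution: K_1X_1 + K_2X_2.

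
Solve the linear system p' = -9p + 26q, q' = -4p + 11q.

Coefficient matrix A = [[-9, 26], [-4, 11]].
Characteristic polynomial det(A - λI) = λ^2 - 2λ + 5 = 0.
Eigenvalues λ = 1 ± 2i (complex conjugate pair).
For λ=1+2i: an eigenvector is (-2,-1) - i(-3,-1) = (-2 + 3i, -1 + i).
A real fundamental pair from Re and Im of e^((1+2i)t)v: X_1 = e^(t)(cos(2t)·(-2,-1) + sin(2t)·(-3,-1)), X_2 = e^(t)(sin(2t)·(-2,-1) - cos(2t)·(-3,-1)).
General solution: c_1X_1 + c_2X_2.

p(t) = -3c_1e^(t)sin(2t) - 2c_1e^(t)cos(2t) - 2c_2e^(t)sin(2t) + 3c_2e^(t)cos(2t), q(t) = -c_1e^(t)sin(2t) - c_1e^(t)cos(2t) - c_2e^(t)sin(2t) + c_2e^(t)cos(2t)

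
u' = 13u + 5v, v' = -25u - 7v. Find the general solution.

Coefficient matrix A = [[13, 5], [-25, -7]].
Characteristic polynomial det(A - λI) = λ^2 - 6λ + 34 = 0.
Eigenvalues λ = 3 ± 5i (complex conjugate pair).
For λ=3+5i: an eigenvector is (1,-2) - i(0,-1) = (1, -2 + i).
A real fundamental pair from Re and Im of e^((3+5i)t)v: X_1 = e^(3t)(cos(5t)·(1,-2) + sin(5t)·(0,-1)), X_2 = e^(3t)(sin(5t)·(1,-2) - cos(5t)·(0,-1)).
General solution: c_1X_1 + c_2X_2.

u(t) = c_1e^(3t)cos(5t) + c_2e^(3t)sin(5t), v(t) = -c_1e^(3t)sin(5t) - 2c_1e^(3t)cos(5t) - 2c_2e^(3t)sin(5t) + c_2e^(3t)cos(5t)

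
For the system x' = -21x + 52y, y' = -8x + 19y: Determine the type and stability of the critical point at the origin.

A = [[-21,52],[-8,19]]; det(A-λI) = λ^2 + 2λ + 17.
λ = -1 ± 4i: negative real part.

stable spiral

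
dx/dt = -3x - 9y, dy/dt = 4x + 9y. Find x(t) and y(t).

Coefficient matrix A = [[-3, -9], [4, 9]].
Characteristic polynomial det(A - λI) = λ^2 - 6λ + 9 = 0.
Single eigenvalue λ = 3 with algebraic multiplicity 2.
Eigenvector v = (3,-2); generalized eigenvector w with (A-λI)w=v is (-2,1).
General solution: e^(3t)[K_1·v + K_2·(t·v + w)].

x(t) = 3K_1e^(3t) + 3K_2te^(3t) - 2K_2e^(3t), y(t) = -2K_1e^(3t) - 2K_2te^(3t) + K_2e^(3t)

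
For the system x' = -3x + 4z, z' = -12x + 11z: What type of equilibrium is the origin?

unstable node

A = [[-3,4],[-12,11]]; det(A-λI) = λ^2 - 8λ + 15.
λ = 5, 3: both positive.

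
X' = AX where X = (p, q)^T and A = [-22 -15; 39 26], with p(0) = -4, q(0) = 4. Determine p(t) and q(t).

p(t) = 12e^(2t)sin(3t) - 4e^(2t)cos(3t), q(t) = -20e^(2t)sin(3t) + 4e^(2t)cos(3t)

Coefficient matrix A = [[-22, -15], [39, 26]].
Characteristic polynomial det(A - λI) = λ^2 - 4λ + 13 = 0.
Eigenvalues λ = 2 ± 3i (complex conjugate pair).
For λ=2+3i: an eigenvector is (2,-3) - i(-1,2) = (2 + i, -3 - 2i).
A real fundamental pair from Re and Im of e^((2+3i)t)v: X_1 = e^(2t)(cos(3t)·(2,-3) + sin(3t)·(-1,2)), X_2 = e^(2t)(sin(3t)·(2,-3) - cos(3t)·(-1,2)).
General solution: c_1X_1 + c_2X_2.
Applying p(0)=-4, q(0)=4 gives c_1=-4, c_2=4.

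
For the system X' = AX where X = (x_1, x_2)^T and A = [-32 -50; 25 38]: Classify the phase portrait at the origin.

unstable spiral

A = [[-32,-50],[25,38]]; det(A-λI) = λ^2 - 6λ + 34.
λ = 3 ± 5i: positive real part.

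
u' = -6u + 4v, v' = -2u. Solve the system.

Coefficient matrix A = [[-6, 4], [-2, 0]].
Characteristic polynomial det(A - λI) = λ^2 + 6λ + 8 = 0.
Eigenvalues λ = -2, -4.
For λ=-2: (A-λI) row 1 is [-4, 4], so an eigenvector is (1, 1).
For λ=-4: (A-λI) row 1 is [-2, 4], so an eigenvector is (2, 1).
General solution: K_1e^(-2t)(1,1) + K_2e^(-4t)(2,1).

u(t) = K_1e^(-2t) + 2K_2e^(-4t), v(t) = K_1e^(-2t) + K_2e^(-4t)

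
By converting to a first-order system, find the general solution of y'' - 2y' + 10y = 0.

Let x_1 = y, x_2 = y'. Then x_1' = x_2 and x_2' = -10x_1 + 2x_2.
A = [[0,1],[-10,2]]; det(A-λI) = λ^2 - 2λ + 10.
Eigenvalues λ = 1 ± 3i.

y(t) = K_1e^(t)cos(3t) + K_2e^(t)sin(3t)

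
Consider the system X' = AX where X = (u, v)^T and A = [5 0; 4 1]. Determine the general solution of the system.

u(t) = -K_2e^(5t), v(t) = K_1e^(t) - K_2e^(5t)

Coefficient matrix A = [[5, 0], [4, 1]].
Characteristic polynomial det(A - λI) = λ^2 - 6λ + 5 = 0.
Eigenvalues λ = 1, 5.
For λ=1: (A-λI) row 1 is [4, 0], so an eigenvector is (0, 1).
For λ=5: (A-λI) row 2 is [4, -4], so an eigenvector is (-1, -1).
General solution: K_1e^(t)(0,1) + K_2e^(5t)(-1,-1).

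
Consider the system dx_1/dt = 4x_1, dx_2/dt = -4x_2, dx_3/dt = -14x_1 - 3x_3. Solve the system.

Coefficient matrix A = [[4, 0, 0], [0, -4, 0], [-14, 0, -3]].
det(A - λI) = 0 gives eigenvalues λ = 4, -3, -4.
For λ=4: eigenvector (1,0,-2).
For λ=-3: eigenvector (0,0,1).
For λ=-4: eigenvector (0,1,0).
General solution: c_1e^(4t)(1,0,-2) + c_2e^(-3t)(0,0,1) + c_3e^(-4t)(0,1,0).

x_1(t) = c_1e^(4t), x_2(t) = c_3e^(-4t), x_3(t) = -2c_1e^(4t) + c_2e^(-3t)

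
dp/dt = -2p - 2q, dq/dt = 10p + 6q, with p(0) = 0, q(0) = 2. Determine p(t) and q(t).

Coefficient matrix A = [[-2, -2], [10, 6]].
Characteristic polynomial det(A - λI) = λ^2 - 4λ + 8 = 0.
Eigenvalues λ = 2 ± 2i (complex conjugate pair).
For λ=2+2i: an eigenvector is (0,1) - i(-1,2) = (0 + i, 1 - 2i).
A real fundamental pair from Re and Im of e^((2+2i)t)v: X_1 = e^(2t)(cos(2t)·(0,1) + sin(2t)·(-1,2)), X_2 = e^(2t)(sin(2t)·(0,1) - cos(2t)·(-1,2)).
General solution: K_1X_1 + K_2X_2.
Applying p(0)=0, q(0)=2 gives K_1=2, K_2=0.

p(t) = -2e^(2t)sin(2t), q(t) = 4e^(2t)sin(2t) + 2e^(2t)cos(2t)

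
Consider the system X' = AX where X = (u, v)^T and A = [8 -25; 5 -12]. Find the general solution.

u(t) = c_1e^(-2t)sin(5t) - 2c_1e^(-2t)cos(5t) - 2c_2e^(-2t)sin(5t) - c_2e^(-2t)cos(5t), v(t) = -c_1e^(-2t)cos(5t) - c_2e^(-2t)sin(5t)

Coefficient matrix A = [[8, -25], [5, -12]].
Characteristic polynomial det(A - λI) = λ^2 + 4λ + 29 = 0.
Eigenvalues λ = -2 ± 5i (complex conjugate pair).
For λ=-2+5i: an eigenvector is (-2,-1) - i(1,0) = (-2 - i, -1).
A real fundamental pair from Re and Im of e^((-2+5i)t)v: X_1 = e^(-2t)(cos(5t)·(-2,-1) + sin(5t)·(1,0)), X_2 = e^(-2t)(sin(5t)·(-2,-1) - cos(5t)·(1,0)).
General solution: c_1X_1 + c_2X_2.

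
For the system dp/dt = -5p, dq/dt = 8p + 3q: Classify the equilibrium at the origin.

saddle

A = [[-5,0],[8,3]]; det(A-λI) = λ^2 + 2λ - 15.
λ = -5, 3: opposite signs.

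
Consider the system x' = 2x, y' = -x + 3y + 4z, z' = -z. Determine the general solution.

Coefficient matrix A = [[2, 0, 0], [-1, 3, 4], [0, 0, -1]].
det(A - λI) = 0 gives eigenvalues λ = 3, -1, 2.
For λ=3: eigenvector (0,-1,0).
For λ=-1: eigenvector (0,1,-1).
For λ=2: eigenvector (1,1,0).
General solution: c_1e^(3t)(0,-1,0) + c_2e^(-t)(0,1,-1) + c_3e^(2t)(1,1,0).

x(t) = c_3e^(2t), y(t) = -c_1e^(3t) + c_2e^(-t) + c_3e^(2t), z(t) = -c_2e^(-t)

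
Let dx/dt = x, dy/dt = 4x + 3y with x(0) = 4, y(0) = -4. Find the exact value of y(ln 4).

A = [[1,0],[4,3]]; eigenvalues λ = 3, 1.
Eigenvectors: (0,-1) for λ=3, (1,-2) for λ=1.
From the initial condition, c_1 = -4, c_2 = 4.
y(ln 4) = (-4)(4^3)(-1) + (4)(4^1)(-2) = 224.

224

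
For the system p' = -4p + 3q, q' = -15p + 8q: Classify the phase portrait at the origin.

A = [[-4,3],[-15,8]]; det(A-λI) = λ^2 - 4λ + 13.
λ = 2 ± 3i: positive real part.

unstable spiral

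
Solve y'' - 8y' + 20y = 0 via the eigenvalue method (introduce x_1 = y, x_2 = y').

y(t) = c_1e^(4t)cos(2t) + c_2e^(4t)sin(2t)

Let x_1 = y, x_2 = y'. Then x_1' = x_2 and x_2' = -20x_1 + 8x_2.
A = [[0,1],[-20,8]]; det(A-λI) = λ^2 - 8λ + 20.
Eigenvalues λ = 4 ± 2i.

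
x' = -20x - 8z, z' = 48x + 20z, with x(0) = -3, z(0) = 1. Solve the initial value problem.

x(t) = 5e^(4t) - 8e^(-4t), z(t) = -15e^(4t) + 16e^(-4t)

Coefficient matrix A = [[-20, -8], [48, 20]].
Characteristic polynomial det(A - λI) = λ^2 - 16 = 0.
Eigenvalues λ = 4, -4.
For λ=4: (A-λI) row 1 is [-24, -8], so an eigenvector is (-1, 3).
For λ=-4: (A-λI) row 1 is [-16, -8], so an eigenvector is (1, -2).
General solution: C_1e^(4t)(-1,3) + C_2e^(-4t)(1,-2).
Applying x(0)=-3, z(0)=1 gives C_1=-5, C_2=-8.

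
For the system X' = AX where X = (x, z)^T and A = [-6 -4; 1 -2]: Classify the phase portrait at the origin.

A = [[-6,-4],[1,-2]]; det(A-λI) = λ^2 + 8λ + 16.
repeated λ = -4 with a single eigenvector.

stable improper node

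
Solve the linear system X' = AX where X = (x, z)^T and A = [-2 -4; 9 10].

Coefficient matrix A = [[-2, -4], [9, 10]].
Characteristic polynomial det(A - λI) = λ^2 - 8λ + 16 = 0.
Single eigenvalue λ = 4 with algebraic multiplicity 2.
Eigenvector v = (-2,3); generalized eigenvector w with (A-λI)w=v is (1,-1).
General solution: e^(4t)[C_1·v + C_2·(t·v + w)].

x(t) = -2C_1e^(4t) - 2C_2te^(4t) + C_2e^(4t), z(t) = 3C_1e^(4t) + 3C_2te^(4t) - C_2e^(4t)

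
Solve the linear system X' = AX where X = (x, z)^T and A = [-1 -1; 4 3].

Coefficient matrix A = [[-1, -1], [4, 3]].
Characteristic polynomial det(A - λI) = λ^2 - 2λ + 1 = 0.
Single eigenvalue λ = 1 with algebraic multiplicity 2.
Eigenvector v = (-1,2); generalized eigenvector w with (A-λI)w=v is (-1,3).
General solution: e^(t)[c_1·v + c_2·(t·v + w)].

x(t) = -c_1e^(t) - c_2te^(t) - c_2e^(t), z(t) = 2c_1e^(t) + 2c_2te^(t) + 3c_2e^(t)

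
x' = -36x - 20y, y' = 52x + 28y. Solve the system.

Coefficient matrix A = [[-36, -20], [52, 28]].
Characteristic polynomial det(A - λI) = λ^2 + 8λ + 32 = 0.
Eigenvalues λ = -4 ± 4i (complex conjugate pair).
For λ=-4+4i: an eigenvector is (2,-3) - i(-1,2) = (2 + i, -3 - 2i).
A real fundamental pair from Re and Im of e^((-4+4i)t)v: X_1 = e^(-4t)(cos(4t)·(2,-3) + sin(4t)·(-1,2)), X_2 = e^(-4t)(sin(4t)·(2,-3) - cos(4t)·(-1,2)).
General solution: C_1X_1 + C_2X_2.

x(t) = -C_1e^(-4t)sin(4t) + 2C_1e^(-4t)cos(4t) + 2C_2e^(-4t)sin(4t) + C_2e^(-4t)cos(4t), y(t) = 2C_1e^(-4t)sin(4t) - 3C_1e^(-4t)cos(4t) - 3C_2e^(-4t)sin(4t) - 2C_2e^(-4t)cos(4t)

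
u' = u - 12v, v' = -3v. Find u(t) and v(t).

Coefficient matrix A = [[1, -12], [0, -3]].
Characteristic polynomial det(A - λI) = λ^2 + 2λ - 3 = 0.
Eigenvalues λ = 1, -3.
For λ=1: (A-λI) row 1 is [0, -12], so an eigenvector is (1, 0).
For λ=-3: (A-λI) row 1 is [4, -12], so an eigenvector is (3, 1).
General solution: c_1e^(t)(1,0) + c_2e^(-3t)(3,1).

u(t) = c_1e^(t) + 3c_2e^(-3t), v(t) = c_2e^(-3t)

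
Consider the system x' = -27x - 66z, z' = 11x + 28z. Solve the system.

x(t) = -2c_1e^(6t) + 3c_2e^(-5t), z(t) = c_1e^(6t) - c_2e^(-5t)

Coefficient matrix A = [[-27, -66], [11, 28]].
Characteristic polynomial det(A - λI) = λ^2 - λ - 30 = 0.
Eigenvalues λ = 6, -5.
For λ=6: (A-λI) row 1 is [-33, -66], so an eigenvector is (-2, 1).
For λ=-5: (A-λI) row 1 is [-22, -66], so an eigenvector is (3, -1).
General solution: c_1e^(6t)(-2,1) + c_2e^(-5t)(3,-1).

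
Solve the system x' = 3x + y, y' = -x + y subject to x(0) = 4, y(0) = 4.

Coefficient matrix A = [[3, 1], [-1, 1]].
Characteristic polynomial det(A - λI) = λ^2 - 4λ + 4 = 0.
Single eigenvalue λ = 2 with algebraic multiplicity 2.
Eigenvector v = (1,-1); generalized eigenvector w with (A-λI)w=v is (-2,3).
General solution: e^(2t)[K_1·v + K_2·(t·v + w)].
Applying x(0)=4, y(0)=4 gives K_1=20, K_2=8.

x(t) = 8te^(2t) + 4e^(2t), y(t) = -8te^(2t) + 4e^(2t)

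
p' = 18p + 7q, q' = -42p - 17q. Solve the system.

p(t) = -C_1e^(4t) - C_2e^(-3t), q(t) = 2C_1e^(4t) + 3C_2e^(-3t)

Coefficient matrix A = [[18, 7], [-42, -17]].
Characteristic polynomial det(A - λI) = λ^2 - λ - 12 = 0.
Eigenvalues λ = 4, -3.
For λ=4: (A-λI) row 1 is [14, 7], so an eigenvector is (-1, 2).
For λ=-3: (A-λI) row 1 is [21, 7], so an eigenvector is (-1, 3).
General solution: C_1e^(4t)(-1,2) + C_2e^(-3t)(-1,3).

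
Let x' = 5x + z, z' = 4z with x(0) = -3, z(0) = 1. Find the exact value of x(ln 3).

A = [[5,1],[0,4]]; eigenvalues λ = 4, 5.
Eigenvectors: (1,-1) for λ=4, (-1,0) for λ=5.
From the initial condition, c_1 = -1, c_2 = 2.
x(ln 3) = (-1)(3^4)(1) + (2)(3^5)(-1) = -567.

-567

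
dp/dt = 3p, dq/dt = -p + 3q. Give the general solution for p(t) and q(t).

p(t) = -c_2e^(3t), q(t) = c_1e^(3t) + c_2te^(3t) + 3c_2e^(3t)

Coefficient matrix A = [[3, 0], [-1, 3]].
Characteristic polynomial det(A - λI) = λ^2 - 6λ + 9 = 0.
Single eigenvalue λ = 3 with algebraic multiplicity 2.
Eigenvector v = (0,1); generalized eigenvector w with (A-λI)w=v is (-1,3).
General solution: e^(3t)[c_1·v + c_2·(t·v + w)].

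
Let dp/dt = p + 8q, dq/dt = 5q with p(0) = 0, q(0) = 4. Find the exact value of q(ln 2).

128

A = [[1,8],[0,5]]; eigenvalues λ = 5, 1.
Eigenvectors: (2,1) for λ=5, (1,0) for λ=1.
From the initial condition, c_1 = 4, c_2 = -8.
q(ln 2) = (4)(2^5)(1) + (-8)(2^1)(0) = 128.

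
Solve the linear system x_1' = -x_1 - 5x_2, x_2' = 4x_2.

x_1(t) = K_1e^(-t) - K_2e^(4t), x_2(t) = K_2e^(4t)

Coefficient matrix A = [[-1, -5], [0, 4]].
Characteristic polynomial det(A - λI) = λ^2 - 3λ - 4 = 0.
Eigenvalues λ = -1, 4.
For λ=-1: (A-λI) row 1 is [0, -5], so an eigenvector is (1, 0).
For λ=4: (A-λI) row 1 is [-5, -5], so an eigenvector is (-1, 1).
General solution: K_1e^(-t)(1,0) + K_2e^(4t)(-1,1).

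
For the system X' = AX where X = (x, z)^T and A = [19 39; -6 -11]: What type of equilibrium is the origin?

unstable spiral

A = [[19,39],[-6,-11]]; det(A-λI) = λ^2 - 8λ + 25.
λ = 4 ± 3i: positive real part.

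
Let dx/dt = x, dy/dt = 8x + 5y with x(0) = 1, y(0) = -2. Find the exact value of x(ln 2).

A = [[1,0],[8,5]]; eigenvalues λ = 1, 5.
Eigenvectors: (-1,2) for λ=1, (0,-1) for λ=5.
From the initial condition, c_1 = -1, c_2 = 0.
x(ln 2) = (-1)(2^1)(-1) + (0)(2^5)(0) = 2.

2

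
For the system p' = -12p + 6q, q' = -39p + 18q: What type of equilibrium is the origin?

unstable spiral

A = [[-12,6],[-39,18]]; det(A-λI) = λ^2 - 6λ + 18.
λ = 3 ± 3i: positive real part.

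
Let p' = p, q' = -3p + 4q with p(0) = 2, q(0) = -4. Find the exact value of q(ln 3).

-480

A = [[1,0],[-3,4]]; eigenvalues λ = 1, 4.
Eigenvectors: (1,1) for λ=1, (0,-1) for λ=4.
From the initial condition, c_1 = 2, c_2 = 6.
q(ln 3) = (2)(3^1)(1) + (6)(3^4)(-1) = -480.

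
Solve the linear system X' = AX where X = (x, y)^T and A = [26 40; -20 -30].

Coefficient matrix A = [[26, 40], [-20, -30]].
Characteristic polynomial det(A - λI) = λ^2 + 4λ + 20 = 0.
Eigenvalues λ = -2 ± 4i (complex conjugate pair).
For λ=-2+4i: an eigenvector is (-1,1) - i(3,-2) = (-1 - 3i, 1 + 2i).
A real fundamental pair from Re and Im of e^((-2+4i)t)v: X_1 = e^(-2t)(cos(4t)·(-1,1) + sin(4t)·(3,-2)), X_2 = e^(-2t)(sin(4t)·(-1,1) - cos(4t)·(3,-2)).
General solution: c_1X_1 + c_2X_2.

x(t) = 3c_1e^(-2t)sin(4t) - c_1e^(-2t)cos(4t) - c_2e^(-2t)sin(4t) - 3c_2e^(-2t)cos(4t), y(t) = -2c_1e^(-2t)sin(4t) + c_1e^(-2t)cos(4t) + c_2e^(-2t)sin(4t) + 2c_2e^(-2t)cos(4t)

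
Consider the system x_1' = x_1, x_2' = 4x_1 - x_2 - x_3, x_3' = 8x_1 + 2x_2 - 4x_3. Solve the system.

x_1(t) = C_2e^(t), x_2(t) = C_1e^(-2t) + C_2e^(t) + C_3e^(-3t), x_3(t) = C_1e^(-2t) + 2C_2e^(t) + 2C_3e^(-3t)

Coefficient matrix A = [[1, 0, 0], [4, -1, -1], [8, 2, -4]].
det(A - λI) = 0 gives eigenvalues λ = -2, 1, -3.
For λ=-2: eigenvector (0,1,1).
For λ=1: eigenvector (1,1,2).
For λ=-3: eigenvector (0,1,2).
General solution: C_1e^(-2t)(0,1,1) + C_2e^(t)(1,1,2) + C_3e^(-3t)(0,1,2).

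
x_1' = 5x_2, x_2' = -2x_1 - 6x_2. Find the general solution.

x_1(t) = -K_1e^(-3t)sin(t) - 2K_1e^(-3t)cos(t) - 2K_2e^(-3t)sin(t) + K_2e^(-3t)cos(t), x_2(t) = K_1e^(-3t)sin(t) + K_1e^(-3t)cos(t) + K_2e^(-3t)sin(t) - K_2e^(-3t)cos(t)

Coefficient matrix A = [[0, 5], [-2, -6]].
Characteristic polynomial det(A - λI) = λ^2 + 6λ + 10 = 0.
Eigenvalues λ = -3 ± i (complex conjugate pair).
For λ=-3+i: an eigenvector is (-2,1) - i(-1,1) = (-2 + i, 1 - i).
A real fundamental pair from Re and Im of e^((-3+i)t)v: X_1 = e^(-3t)(cos(t)·(-2,1) + sin(t)·(-1,1)), X_2 = e^(-3t)(sin(t)·(-2,1) - cos(t)·(-1,1)).
General solution: K_1X_1 + K_2X_2.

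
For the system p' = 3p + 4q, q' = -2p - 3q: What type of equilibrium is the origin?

saddle

A = [[3,4],[-2,-3]]; det(A-λI) = λ^2 - 1.
λ = 1, -1: opposite signs.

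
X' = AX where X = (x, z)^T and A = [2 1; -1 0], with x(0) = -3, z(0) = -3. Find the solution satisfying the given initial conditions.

x(t) = -6te^(t) - 3e^(t), z(t) = 6te^(t) - 3e^(t)

Coefficient matrix A = [[2, 1], [-1, 0]].
Characteristic polynomial det(A - λI) = λ^2 - 2λ + 1 = 0.
Single eigenvalue λ = 1 with algebraic multiplicity 2.
Eigenvector v = (-1,1); generalized eigenvector w with (A-λI)w=v is (0,-1).
General solution: e^(t)[c_1·v + c_2·(t·v + w)].
Applying x(0)=-3, z(0)=-3 gives c_1=3, c_2=6.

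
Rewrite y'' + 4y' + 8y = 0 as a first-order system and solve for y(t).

y(t) = K_1e^(-2t)cos(2t) + K_2e^(-2t)sin(2t)

Let x_1 = y, x_2 = y'. Then x_1' = x_2 and x_2' = -8x_1 - 4x_2.
A = [[0,1],[-8,-4]]; det(A-λI) = λ^2 + 4λ + 8.
Eigenvalues λ = -2 ± 2i.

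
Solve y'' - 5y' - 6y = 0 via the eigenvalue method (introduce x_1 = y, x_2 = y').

Let x_1 = y, x_2 = y'. Then x_1' = x_2 and x_2' = 6x_1 + 5x_2.
A = [[0,1],[6,5]]; det(A-λI) = λ^2 - 5λ - 6.
Eigenvalues λ = 6, -1 with eigenvectors (1,6), (1,-1).

y(t) = c_1e^(6t) + c_2e^(-t)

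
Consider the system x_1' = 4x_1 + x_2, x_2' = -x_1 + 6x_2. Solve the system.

Coefficient matrix A = [[4, 1], [-1, 6]].
Characteristic polynomial det(A - λI) = λ^2 - 10λ + 25 = 0.
Single eigenvalue λ = 5 with algebraic multiplicity 2.
Eigenvector v = (-1,-1); generalized eigenvector w with (A-λI)w=v is (2,1).
General solution: e^(5t)[C_1·v + C_2·(t·v + w)].

x_1(t) = -C_1e^(5t) - C_2te^(5t) + 2C_2e^(5t), x_2(t) = -C_1e^(5t) - C_2te^(5t) + C_2e^(5t)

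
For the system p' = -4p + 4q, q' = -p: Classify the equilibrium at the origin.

stable improper node

A = [[-4,4],[-1,0]]; det(A-λI) = λ^2 + 4λ + 4.
repeated λ = -2 with a single eigenvector.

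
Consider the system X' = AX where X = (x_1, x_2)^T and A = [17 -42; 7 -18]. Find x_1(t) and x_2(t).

x_1(t) = -3c_1e^(3t) + 2c_2e^(-4t), x_2(t) = -c_1e^(3t) + c_2e^(-4t)

Coefficient matrix A = [[17, -42], [7, -18]].
Characteristic polynomial det(A - λI) = λ^2 + λ - 12 = 0.
Eigenvalues λ = 3, -4.
For λ=3: (A-λI) row 1 is [14, -42], so an eigenvector is (-3, -1).
For λ=-4: (A-λI) row 1 is [21, -42], so an eigenvector is (2, 1).
General solution: c_1e^(3t)(-3,-1) + c_2e^(-4t)(2,1).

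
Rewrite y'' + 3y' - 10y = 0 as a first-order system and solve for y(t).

y(t) = C_1e^(2t) + C_2e^(-5t)

Let x_1 = y, x_2 = y'. Then x_1' = x_2 and x_2' = 10x_1 - 3x_2.
A = [[0,1],[10,-3]]; det(A-λI) = λ^2 + 3λ - 10.
Eigenvalues λ = 2, -5 with eigenvectors (1,2), (1,-5).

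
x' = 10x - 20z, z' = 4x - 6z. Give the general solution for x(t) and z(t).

Coefficient matrix A = [[10, -20], [4, -6]].
Characteristic polynomial det(A - λI) = λ^2 - 4λ + 20 = 0.
Eigenvalues λ = 2 ± 4i (complex conjugate pair).
For λ=2+4i: an eigenvector is (1,0) - i(2,1) = (1 - 2i, 0 - i).
A real fundamental pair from Re and Im of e^((2+4i)t)v: X_1 = e^(2t)(cos(4t)·(1,0) + sin(4t)·(2,1)), X_2 = e^(2t)(sin(4t)·(1,0) - cos(4t)·(2,1)).
General solution: C_1X_1 + C_2X_2.

x(t) = 2C_1e^(2t)sin(4t) + C_1e^(2t)cos(4t) + C_2e^(2t)sin(4t) - 2C_2e^(2t)cos(4t), z(t) = C_1e^(2t)sin(4t) - C_2e^(2t)cos(4t)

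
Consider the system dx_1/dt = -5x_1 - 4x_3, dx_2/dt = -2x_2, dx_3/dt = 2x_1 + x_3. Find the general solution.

Coefficient matrix A = [[-5, 0, -4], [0, -2, 0], [2, 0, 1]].
det(A - λI) = 0 gives eigenvalues λ = -3, -2, -1.
For λ=-3: eigenvector (2,0,-1).
For λ=-2: eigenvector (0,1,0).
For λ=-1: eigenvector (-1,0,1).
General solution: K_1e^(-3t)(2,0,-1) + K_2e^(-2t)(0,1,0) + K_3e^(-t)(-1,0,1).

x_1(t) = 2K_1e^(-3t) - K_3e^(-t), x_2(t) = K_2e^(-2t), x_3(t) = -K_1e^(-3t) + K_3e^(-t)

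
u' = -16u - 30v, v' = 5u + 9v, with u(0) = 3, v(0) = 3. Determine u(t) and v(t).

u(t) = -24e^(-t) + 27e^(-6t), v(t) = 12e^(-t) - 9e^(-6t)

Coefficient matrix A = [[-16, -30], [5, 9]].
Characteristic polynomial det(A - λI) = λ^2 + 7λ + 6 = 0.
Eigenvalues λ = -6, -1.
For λ=-6: (A-λI) row 1 is [-10, -30], so an eigenvector is (-3, 1).
For λ=-1: (A-λI) row 1 is [-15, -30], so an eigenvector is (2, -1).
General solution: c_1e^(-6t)(-3,1) + c_2e^(-t)(2,-1).
Applying u(0)=3, v(0)=3 gives c_1=-9, c_2=-12.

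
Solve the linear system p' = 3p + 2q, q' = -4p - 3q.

Coefficient matrix A = [[3, 2], [-4, -3]].
Characteristic polynomial det(A - λI) = λ^2 - 1 = 0.
Eigenvalues λ = 1, -1.
For λ=1: (A-λI) row 1 is [2, 2], so an eigenvector is (-1, 1).
For λ=-1: (A-λI) row 1 is [4, 2], so an eigenvector is (1, -2).
General solution: c_1e^(t)(-1,1) + c_2e^(-t)(1,-2).

p(t) = -c_1e^(t) + c_2e^(-t), q(t) = c_1e^(t) - 2c_2e^(-t)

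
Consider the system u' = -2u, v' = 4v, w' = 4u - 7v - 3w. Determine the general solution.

u(t) = K_1e^(-2t), v(t) = K_3e^(4t), w(t) = 4K_1e^(-2t) + K_2e^(-3t) - K_3e^(4t)

Coefficient matrix A = [[-2, 0, 0], [0, 4, 0], [4, -7, -3]].
det(A - λI) = 0 gives eigenvalues λ = -2, -3, 4.
For λ=-2: eigenvector (1,0,4).
For λ=-3: eigenvector (0,0,1).
For λ=4: eigenvector (0,1,-1).
General solution: K_1e^(-2t)(1,0,4) + K_2e^(-3t)(0,0,1) + K_3e^(4t)(0,1,-1).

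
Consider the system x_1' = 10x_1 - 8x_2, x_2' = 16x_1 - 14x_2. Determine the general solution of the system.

Coefficient matrix A = [[10, -8], [16, -14]].
Characteristic polynomial det(A - λI) = λ^2 + 4λ - 12 = 0.
Eigenvalues λ = -6, 2.
For λ=-6: (A-λI) row 1 is [16, -8], so an eigenvector is (-1, -2).
For λ=2: (A-λI) row 1 is [8, -8], so an eigenvector is (-1, -1).
General solution: C_1e^(-6t)(-1,-2) + C_2e^(2t)(-1,-1).

x_1(t) = -C_1e^(-6t) - C_2e^(2t), x_2(t) = -2C_1e^(-6t) - C_2e^(2t)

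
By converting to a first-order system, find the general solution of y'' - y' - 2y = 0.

Let x_1 = y, x_2 = y'. Then x_1' = x_2 and x_2' = 2x_1 + x_2.
A = [[0,1],[2,1]]; det(A-λI) = λ^2 - λ - 2.
Eigenvalues λ = -1, 2 with eigenvectors (1,-1), (1,2).

y(t) = C_1e^(-t) + C_2e^(2t)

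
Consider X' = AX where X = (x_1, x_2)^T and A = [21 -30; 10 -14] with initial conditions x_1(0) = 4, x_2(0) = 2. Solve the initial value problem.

Coefficient matrix A = [[21, -30], [10, -14]].
Characteristic polynomial det(A - λI) = λ^2 - 7λ + 6 = 0.
Eigenvalues λ = 1, 6.
For λ=1: (A-λI) row 1 is [20, -30], so an eigenvector is (-3, -2).
For λ=6: (A-λI) row 1 is [15, -30], so an eigenvector is (-2, -1).
General solution: K_1e^(t)(-3,-2) + K_2e^(6t)(-2,-1).
Applying x_1(0)=4, x_2(0)=2 gives K_1=0, K_2=-2.

x_1(t) = 4e^(6t), x_2(t) = 2e^(6t)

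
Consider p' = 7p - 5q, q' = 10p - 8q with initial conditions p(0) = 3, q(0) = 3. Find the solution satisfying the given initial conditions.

p(t) = 3e^(2t), q(t) = 3e^(2t)

Coefficient matrix A = [[7, -5], [10, -8]].
Characteristic polynomial det(A - λI) = λ^2 + λ - 6 = 0.
Eigenvalues λ = 2, -3.
For λ=2: (A-λI) row 1 is [5, -5], so an eigenvector is (1, 1).
For λ=-3: (A-λI) row 1 is [10, -5], so an eigenvector is (-1, -2).
General solution: c_1e^(2t)(1,1) + c_2e^(-3t)(-1,-2).
Applying p(0)=3, q(0)=3 gives c_1=3, c_2=0.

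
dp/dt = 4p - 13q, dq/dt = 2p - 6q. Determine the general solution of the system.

Coefficient matrix A = [[4, -13], [2, -6]].
Characteristic polynomial det(A - λI) = λ^2 + 2λ + 2 = 0.
Eigenvalues λ = -1 ± i (complex conjugate pair).
For λ=-1+i: an eigenvector is (2,1) - i(-3,-1) = (2 + 3i, 1 + i).
A real fundamental pair from Re and Im of e^((-1+i)t)v: X_1 = e^(-t)(cos(t)·(2,1) + sin(t)·(-3,-1)), X_2 = e^(-t)(sin(t)·(2,1) - cos(t)·(-3,-1)).
General solution: K_1X_1 + K_2X_2.

p(t) = -3K_1e^(-t)sin(t) + 2K_1e^(-t)cos(t) + 2K_2e^(-t)sin(t) + 3K_2e^(-t)cos(t), q(t) = -K_1e^(-t)sin(t) + K_1e^(-t)cos(t) + K_2e^(-t)sin(t) + K_2e^(-t)cos(t)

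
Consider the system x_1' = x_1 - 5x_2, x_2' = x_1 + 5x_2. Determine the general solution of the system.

x_1(t) = -2K_1e^(3t)sin(t) + K_1e^(3t)cos(t) + K_2e^(3t)sin(t) + 2K_2e^(3t)cos(t), x_2(t) = K_1e^(3t)sin(t) - K_2e^(3t)cos(t)

Coefficient matrix A = [[1, -5], [1, 5]].
Characteristic polynomial det(A - λI) = λ^2 - 6λ + 10 = 0.
Eigenvalues λ = 3 ± i (complex conjugate pair).
For λ=3+i: an eigenvector is (1,0) - i(-2,1) = (1 + 2i, 0 - i).
A real fundamental pair from Re and Im of e^((3+i)t)v: X_1 = e^(3t)(cos(t)·(1,0) + sin(t)·(-2,1)), X_2 = e^(3t)(sin(t)·(1,0) - cos(t)·(-2,1)).
General solution: K_1X_1 + K_2X_2.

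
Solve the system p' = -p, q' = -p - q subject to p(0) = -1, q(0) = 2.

Coefficient matrix A = [[-1, 0], [-1, -1]].
Characteristic polynomial det(A - λI) = λ^2 + 2λ + 1 = 0.
Single eigenvalue λ = -1 with algebraic multiplicity 2.
Eigenvector v = (0,1); generalized eigenvector w with (A-λI)w=v is (-1,-2).
General solution: e^(-t)[c_1·v + c_2·(t·v + w)].
Applying p(0)=-1, q(0)=2 gives c_1=4, c_2=1.

p(t) = -e^(-t), q(t) = te^(-t) + 2e^(-t)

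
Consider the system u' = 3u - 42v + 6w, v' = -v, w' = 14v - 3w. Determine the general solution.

u(t) = c_1e^(3t) - c_2e^(-3t), v(t) = c_3e^(-t), w(t) = c_2e^(-3t) + 7c_3e^(-t)

Coefficient matrix A = [[3, -42, 6], [0, -1, 0], [0, 14, -3]].
det(A - λI) = 0 gives eigenvalues λ = 3, -3, -1.
For λ=3: eigenvector (1,0,0).
For λ=-3: eigenvector (-1,0,1).
For λ=-1: eigenvector (0,1,7).
General solution: c_1e^(3t)(1,0,0) + c_2e^(-3t)(-1,0,1) + c_3e^(-t)(0,1,7).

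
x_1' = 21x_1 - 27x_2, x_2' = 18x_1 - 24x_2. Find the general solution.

Coefficient matrix A = [[21, -27], [18, -24]].
Characteristic polynomial det(A - λI) = λ^2 + 3λ - 18 = 0.
Eigenvalues λ = 3, -6.
For λ=3: (A-λI) row 1 is [18, -27], so an eigenvector is (3, 2).
For λ=-6: (A-λI) row 1 is [27, -27], so an eigenvector is (-1, -1).
General solution: c_1e^(3t)(3,2) + c_2e^(-6t)(-1,-1).

x_1(t) = 3c_1e^(3t) - c_2e^(-6t), x_2(t) = 2c_1e^(3t) - c_2e^(-6t)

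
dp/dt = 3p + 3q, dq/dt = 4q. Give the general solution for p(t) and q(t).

Coefficient matrix A = [[3, 3], [0, 4]].
Characteristic polynomial det(A - λI) = λ^2 - 7λ + 12 = 0.
Eigenvalues λ = 3, 4.
For λ=3: (A-λI) row 1 is [0, 3], so an eigenvector is (1, 0).
For λ=4: (A-λI) row 1 is [-1, 3], so an eigenvector is (3, 1).
General solution: C_1e^(3t)(1,0) + C_2e^(4t)(3,1).

p(t) = C_1e^(3t) + 3C_2e^(4t), q(t) = C_2e^(4t)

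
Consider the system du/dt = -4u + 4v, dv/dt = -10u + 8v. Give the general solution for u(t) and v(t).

u(t) = -K_1e^(2t)sin(2t) - K_1e^(2t)cos(2t) - K_2e^(2t)sin(2t) + K_2e^(2t)cos(2t), v(t) = -K_1e^(2t)sin(2t) - 2K_1e^(2t)cos(2t) - 2K_2e^(2t)sin(2t) + K_2e^(2t)cos(2t)

Coefficient matrix A = [[-4, 4], [-10, 8]].
Characteristic polynomial det(A - λI) = λ^2 - 4λ + 8 = 0.
Eigenvalues λ = 2 ± 2i (complex conjugate pair).
For λ=2+2i: an eigenvector is (-1,-2) - i(-1,-1) = (-1 + i, -2 + i).
A real fundamental pair from Re and Im of e^((2+2i)t)v: X_1 = e^(2t)(cos(2t)·(-1,-2) + sin(2t)·(-1,-1)), X_2 = e^(2t)(sin(2t)·(-1,-2) - cos(2t)·(-1,-1)).
General solution: K_1X_1 + K_2X_2.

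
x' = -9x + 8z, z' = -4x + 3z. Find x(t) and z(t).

x(t) = -c_1e^(-t) + 2c_2e^(-5t), z(t) = -c_1e^(-t) + c_2e^(-5t)

Coefficient matrix A = [[-9, 8], [-4, 3]].
Characteristic polynomial det(A - λI) = λ^2 + 6λ + 5 = 0.
Eigenvalues λ = -1, -5.
For λ=-1: (A-λI) row 1 is [-8, 8], so an eigenvector is (-1, -1).
For λ=-5: (A-λI) row 1 is [-4, 8], so an eigenvector is (2, 1).
General solution: c_1e^(-t)(-1,-1) + c_2e^(-5t)(2,1).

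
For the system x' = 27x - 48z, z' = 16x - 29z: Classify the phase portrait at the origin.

saddle

A = [[27,-48],[16,-29]]; det(A-λI) = λ^2 + 2λ - 15.
λ = 3, -5: opposite signs.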